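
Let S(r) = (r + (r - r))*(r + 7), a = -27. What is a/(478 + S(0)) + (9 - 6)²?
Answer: 4275/478 ≈ 8.9435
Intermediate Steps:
S(r) = r*(7 + r) (S(r) = (r + 0)*(7 + r) = r*(7 + r))
a/(478 + S(0)) + (9 - 6)² = -27/(478 + 0*(7 + 0)) + (9 - 6)² = -27/(478 + 0*7) + 3² = -27/(478 + 0) + 9 = -27/478 + 9 = 4275/478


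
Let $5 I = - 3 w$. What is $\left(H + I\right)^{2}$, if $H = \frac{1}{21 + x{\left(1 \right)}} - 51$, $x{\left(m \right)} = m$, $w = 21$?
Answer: $\frac{48874081}{12100} \approx 4039.2$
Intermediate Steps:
$H = - \frac{1121}{22}$ ($H = \frac{1}{21 + 1} - 51 = \frac{1}{22} - 51 = - \frac{1121}{22} \approx -50.955$)
$I = - \frac{63}{5}$ ($I = \frac{\left(-3\right) 21}{5} = \frac{1}{5} \left(-63\right) = - \frac{63}{5} \approx -12.6$)
$\left(H + I\right)^{2} = \left(- \frac{1121}{22} - \frac{63}{5}\right)^{2} = \left(- \frac{6991}{110}\right)^{2} = \frac{48874081}{12100}$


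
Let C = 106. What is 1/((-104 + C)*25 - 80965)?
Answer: -1/80915 ≈ -1.2359e-5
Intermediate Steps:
1/((-104 + C)*25 - 80965) = 1/((-104 + 106)*25 - 80965) = 1/(2*25 - 80965) = 1/(50 - 80965) = 1/(-80915) = -1/80915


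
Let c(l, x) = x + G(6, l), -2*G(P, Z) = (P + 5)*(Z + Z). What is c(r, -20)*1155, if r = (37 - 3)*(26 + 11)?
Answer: -16005990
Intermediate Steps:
r = 1258 (r = 34*37 = 1258)
G(P, Z) = -Z*(5 + P) (G(P, Z) = -(P + 5)*(Z + Z)/2 = -(5 + P)*2*Z/2 = -Z*(5 + P))
c(l, x) = x - 11*l (c(l, x) = x - l*(5 + 6) = x - 1*l*11 = x - 11*l)
c(r, -20)*1155 = (-20 - 11*1258)*1155 = (-20 - 13838)*1155 = -13858*1155 = -16005990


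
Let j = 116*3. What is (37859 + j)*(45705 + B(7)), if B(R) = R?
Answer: 1746518384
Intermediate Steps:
j = 348
(37859 + j)*(45705 + B(7)) = (37859 + 348)*(45705 + 7) = 38207*45712 = 1746518384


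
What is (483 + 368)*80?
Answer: 68080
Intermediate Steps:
(483 + 368)*80 = 851*80 = 68080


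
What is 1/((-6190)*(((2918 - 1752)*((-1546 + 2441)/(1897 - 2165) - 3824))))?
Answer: 67/1850806412895 ≈ 3.6200e-11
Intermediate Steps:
1/((-6190)*(((2918 - 1752)*((-1546 + 2441)/(1897 - 2165) - 3824)))) = -1/(1166*(895/(-268) - 3824))/6190 = -1/(1166*(895*(-1/268) - 3824))/6190 = -1/(1166*(-895/268 - 3824))/6190 = -1/(6190*(1166*(-1025727/268))) = -1/(6190*(-597998841/134)) = -1/6190*(-134/597998841) = 67/1850806412895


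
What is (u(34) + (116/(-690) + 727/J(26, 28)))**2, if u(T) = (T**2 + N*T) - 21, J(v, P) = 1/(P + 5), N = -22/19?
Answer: 27041095062965824/42968025 ≈ 6.2933e+8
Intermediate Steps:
N = -22/19 (N = -22*1/19 = -22/19 ≈ -1.1579)
J(v, P) = 1/(5 + P)
u(T) = -21 + T**2 - 22*T/19 (u(T) = (T**2 - 22*T/19) - 21 = -21 + T**2 - 22*T/19)
(u(34) + (116/(-690) + 727/J(26, 28)))**2 = ((-21 + 34**2 - 22/19*34) + (116/(-690) + 727/(1/(5 + 28))))**2 = ((-21 + 1156 - 748/19) + (116*(-1/690) + 727/(1/33)))**2 = (20817/19 + (-58/345 + 727/(1/33)))**2 = (20817/19 + (-58/345 + 727*33))**2 = (20817/19 + (-58/345 + 23991))**2 = (20817/19 + 8276837/345)**2 = (164441768/6555)**2 = 27041095062965824/42968025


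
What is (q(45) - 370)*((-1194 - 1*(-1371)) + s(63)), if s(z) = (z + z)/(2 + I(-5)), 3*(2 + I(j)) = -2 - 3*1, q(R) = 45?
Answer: -32955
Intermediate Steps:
I(j) = -11/3 (I(j) = -2 + (-2 - 3*1)/3 = -2 + (-2 - 3)/3 = -2 + (⅓)*(-5) = -2 - 5/3 = -11/3)
s(z) = -6*z/5 (s(z) = (z + z)/(2 - 11/3) = (2*z)/(-5/3) = (2*z)*(-⅗) = -6*z/5)
(q(45) - 370)*((-1194 - 1*(-1371)) + s(63)) = (45 - 370)*((-1194 - 1*(-1371)) - 6/5*63) = -325*((-1194 + 1371) - 378/5) = -325*(177 - 378/5) = -325*507/5 = -32955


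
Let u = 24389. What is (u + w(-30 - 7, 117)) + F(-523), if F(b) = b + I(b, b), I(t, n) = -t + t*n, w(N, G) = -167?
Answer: 297751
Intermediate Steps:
I(t, n) = -t + n*t
F(b) = b + b*(-1 + b)
(u + w(-30 - 7, 117)) + F(-523) = (24389 - 167) + (-523)² = 24222 + 273529 = 297751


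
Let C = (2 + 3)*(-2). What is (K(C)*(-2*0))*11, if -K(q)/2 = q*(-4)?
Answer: 0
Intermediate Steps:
C = -10 (C = 5*(-2) = -10)
K(q) = 8*q (K(q) = -2*q*(-4) = -(-8)*q = 8*q)
(K(C)*(-2*0))*11 = ((8*(-10))*(-2*0))*11 = -80*0*11 = 0*11 = 0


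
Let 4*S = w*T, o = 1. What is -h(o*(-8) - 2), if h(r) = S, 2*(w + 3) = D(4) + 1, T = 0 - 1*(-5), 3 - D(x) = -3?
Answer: -5/8 ≈ -0.62500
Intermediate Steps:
D(x) = 6 (D(x) = 3 - 1*(-3) = 3 + 3 = 6)
T = 5 (T = 0 + 5 = 5)
w = ½ (w = -3 + (6 + 1)/2 = -3 + (½)*7 = -3 + 7/2 = ½ ≈ 0.50000)
S = 5/8 (S = ((½)*5)/4 = (¼)*(5/2) = 5/8 ≈ 0.62500)
h(r) = 5/8
-h(o*(-8) - 2) = -1*5/8 = -5/8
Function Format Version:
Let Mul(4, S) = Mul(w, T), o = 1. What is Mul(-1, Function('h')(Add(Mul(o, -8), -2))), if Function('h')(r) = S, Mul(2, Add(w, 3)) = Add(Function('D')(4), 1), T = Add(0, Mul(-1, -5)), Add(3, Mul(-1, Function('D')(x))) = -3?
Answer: Rational(-5, 8) ≈ -0.62500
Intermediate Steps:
Function('D')(x) = 6 (Function('D')(x) = Add(3, Mul(-1, -3)) = Add(3, 3) = 6)
T = 5 (T = Add(0, 5) = 5)
w = Rational(1, 2) (w = Add(-3, Mul(Rational(1, 2), Add(6, 1))) = Add(-3, Mul(Rational(1, 2), 7)) = Add(-3, Rational(7, 2)) = Rational(1, 2) ≈ 0.50000)
S = Rational(5, 8) (S = Mul(Rational(1, 4), Mul(Rational(1, 2), 5)) = Mul(Rational(1, 4), Rational(5, 2)) = Rational(5, 8) ≈ 0.62500)
Function('h')(r) = Rational(5, 8)
Mul(-1, Function('h')(Add(Mul(o, -8), -2))) = Mul(-1, Rational(5, 8)) = Rational(-5, 8)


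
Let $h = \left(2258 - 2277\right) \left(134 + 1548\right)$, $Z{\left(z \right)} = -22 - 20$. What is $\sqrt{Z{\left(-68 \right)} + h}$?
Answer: $80 i \sqrt{5} \approx 178.89 i$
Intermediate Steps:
$Z{\left(z \right)} = -42$ ($Z{\left(z \right)} = -22 - 20 = -42$)
$h = -31958$ ($h = \left(-19\right) 1682 = -31958$)
$\sqrt{Z{\left(-68 \right)} + h} = \sqrt{-42 - 31958} = \sqrt{-32000} = 80 i \sqrt{5}$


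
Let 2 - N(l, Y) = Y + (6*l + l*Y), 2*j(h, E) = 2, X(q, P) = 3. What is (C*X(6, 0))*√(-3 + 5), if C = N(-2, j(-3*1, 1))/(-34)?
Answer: -45*√2/34 ≈ -1.8718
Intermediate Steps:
j(h, E) = 1 (j(h, E) = (½)*2 = 1)
N(l, Y) = 2 - Y - 6*l - Y*l (N(l, Y) = 2 - (Y + (6*l + l*Y)) = 2 - (Y + (6*l + Y*l)) = 2 - (Y + 6*l + Y*l) = 2 + (-Y - 6*l - Y*l) = 2 - Y - 6*l - Y*l)
C = -15/34 (C = (2 - 1*1 - 6*(-2) - 1*1*(-2))/(-34) = (2 - 1 + 12 + 2)*(-1/34) = 15*(-1/34) = -15/34 ≈ -0.44118)
(C*X(6, 0))*√(-3 + 5) = (-15/34*3)*√(-3 + 5) = -45*√2/34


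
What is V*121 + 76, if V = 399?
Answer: 48355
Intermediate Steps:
V*121 + 76 = 399*121 + 76 = 48279 + 76 = 48355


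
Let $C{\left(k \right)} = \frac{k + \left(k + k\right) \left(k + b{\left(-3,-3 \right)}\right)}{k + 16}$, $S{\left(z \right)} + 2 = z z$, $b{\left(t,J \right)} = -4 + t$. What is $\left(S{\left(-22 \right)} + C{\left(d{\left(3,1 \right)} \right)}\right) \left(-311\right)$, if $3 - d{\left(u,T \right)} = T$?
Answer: $-149591$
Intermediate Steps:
$d{\left(u,T \right)} = 3 - T$
$S{\left(z \right)} = -2 + z^{2}$ ($S{\left(z \right)} = -2 + z z = -2 + z^{2}$)
$C{\left(k \right)} = \frac{k + 2 k \left(-7 + k\right)}{16 + k}$ ($C{\left(k \right)} = \frac{k + \left(k + k\right) \left(k - 7\right)}{k + 16} = \frac{k + 2 k \left(k - 7\right)}{16 + k} = \frac{k + 2 k \left(-7 + k\right)}{16 + k}$)
$\left(S{\left(-22 \right)} + C{\left(d{\left(3,1 \right)} \right)}\right) \left(-311\right) = \left(\left(-2 + \left(-22\right)^{2}\right) + \frac{\left(3 - 1\right) \left(-13 + 2 \left(3 - 1\right)\right)}{16 + \left(3 - 1\right)}\right) \left(-311\right) = \left(\left(-2 + 484\right) + \frac{\left(3 - 1\right) \left(-13 + 2 \left(3 - 1\right)\right)}{16 + \left(3 - 1\right)}\right) \left(-311\right) = \left(482 + \frac{2 \left(-13 + 2 \cdot 2\right)}{16 + 2}\right) \left(-311\right) = \left(482 + \frac{2 \left(-13 + 4\right)}{18}\right) \left(-311\right) = \left(482 + 2 \cdot \frac{1}{18} \left(-9\right)\right) \left(-311\right) = \left(482 - 1\right) \left(-311\right) = 481 \left(-311\right) = -149591$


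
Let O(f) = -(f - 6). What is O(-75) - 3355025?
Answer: -3354944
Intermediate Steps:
O(f) = 6 - f (O(f) = -(-6 + f) = 6 - f)
O(-75) - 3355025 = (6 - 1*(-75)) - 3355025 = (6 + 75) - 3355025 = 81 - 3355025 = -3354944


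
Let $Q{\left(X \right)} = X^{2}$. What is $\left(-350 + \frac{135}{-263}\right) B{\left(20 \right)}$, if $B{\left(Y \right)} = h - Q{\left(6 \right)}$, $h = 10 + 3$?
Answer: $\frac{2120255}{263} \approx 8061.8$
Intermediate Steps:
$h = 13$
$B{\left(Y \right)} = -23$ ($B{\left(Y \right)} = 13 - 6^{2} = 13 - 36 = -23$)
$\left(-350 + \frac{135}{-263}\right) B{\left(20 \right)} = \left(-350 + \frac{135}{-263}\right) \left(-23\right) = \left(-350 + 135 \left(- \frac{1}{263}\right)\right) \left(-23\right) = \left(-350 - \frac{135}{263}\right) \left(-23\right) = \left(- \frac{92185}{263}\right) \left(-23\right) = \frac{2120255}{263}$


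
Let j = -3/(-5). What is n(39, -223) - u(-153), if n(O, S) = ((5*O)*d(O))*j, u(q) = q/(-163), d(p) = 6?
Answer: 114273/163 ≈ 701.06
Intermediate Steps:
j = ⅗ (j = -3*(-⅕) = ⅗ ≈ 0.60000)
u(q) = -q/163 (u(q) = q*(-1/163) = -q/163)
n(O, S) = 18*O (n(O, S) = ((5*O)*6)*(⅗) = (30*O)*(⅗) = 18*O)
n(39, -223) - u(-153) = 18*39 - (-1)*(-153)/163 = 702 - 1*153/163 = 702 - 153/163 = 114273/163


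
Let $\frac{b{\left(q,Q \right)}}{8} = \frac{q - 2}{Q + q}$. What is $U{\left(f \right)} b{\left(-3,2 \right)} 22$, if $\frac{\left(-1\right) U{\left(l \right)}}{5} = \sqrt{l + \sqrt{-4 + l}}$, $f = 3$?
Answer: $- 4400 \sqrt{3 + i} \approx -7723.4 - 1253.3 i$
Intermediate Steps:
$b{\left(q,Q \right)} = \frac{8 \left(-2 + q\right)}{Q + q}$ ($b{\left(q,Q \right)} = 8 \frac{q - 2}{Q + q} = 8 \frac{-2 + q}{Q + q} = \frac{8 \left(-2 + q\right)}{Q + q}$)
$U{\left(l \right)} = - 5 \sqrt{l + \sqrt{-4 + l}}$
$U{\left(f \right)} b{\left(-3,2 \right)} 22 = - 5 \sqrt{3 + \sqrt{-4 + 3}} \frac{8 \left(-2 - 3\right)}{2 - 3} \cdot 22 = - 5 \sqrt{3 + \sqrt{-1}} \cdot 8 \frac{1}{-1} \left(-5\right) 22 = - 5 \sqrt{3 + i} 8 \left(-1\right) \left(-5\right) 22 = - 5 \sqrt{3 + i} 40 \cdot 22 = - 200 \sqrt{3 + i} 22 = - 4400 \sqrt{3 + i}$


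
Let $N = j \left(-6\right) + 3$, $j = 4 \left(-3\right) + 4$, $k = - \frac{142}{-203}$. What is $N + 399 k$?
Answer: $\frac{9573}{29} \approx 330.1$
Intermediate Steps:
$k = \frac{142}{203}$ ($k = \left(-142\right) \left(- \frac{1}{203}\right) = \frac{142}{203} \approx 0.69951$)
$j = -8$ ($j = -12 + 4 = -8$)
$N = 51$ ($N = \left(-8\right) \left(-6\right) + 3 = 48 + 3 = 51$)
$N + 399 k = 51 + 399 \cdot \frac{142}{203} = 51 + \frac{8094}{29} = \frac{9573}{29}$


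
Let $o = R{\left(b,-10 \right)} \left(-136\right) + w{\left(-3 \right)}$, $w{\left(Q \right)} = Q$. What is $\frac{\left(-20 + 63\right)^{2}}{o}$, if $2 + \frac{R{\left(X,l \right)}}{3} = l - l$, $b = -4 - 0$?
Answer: $\frac{1849}{813} \approx 2.2743$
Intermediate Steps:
$b = -4$ ($b = -4 + 0 = -4$)
$R{\left(X,l \right)} = -6$ ($R{\left(X,l \right)} = -6 + 3 \left(l - l\right) = -6 + 3 \cdot 0 = -6 + 0 = -6$)
$o = 813$ ($o = \left(-6\right) \left(-136\right) - 3 = 816 - 3 = 813$)
$\frac{\left(-20 + 63\right)^{2}}{o} = \frac{\left(-20 + 63\right)^{2}}{813} = 43^{2} \cdot \frac{1}{813} = 1849 \cdot \frac{1}{813} = \frac{1849}{813}$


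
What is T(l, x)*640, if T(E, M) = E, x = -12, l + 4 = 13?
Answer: 5760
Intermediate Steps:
l = 9 (l = -4 + 13 = 9)
T(l, x)*640 = 9*640 = 5760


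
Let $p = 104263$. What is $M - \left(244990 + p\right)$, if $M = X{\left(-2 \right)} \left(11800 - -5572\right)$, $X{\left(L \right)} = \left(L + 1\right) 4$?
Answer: $-418741$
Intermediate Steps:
$X{\left(L \right)} = 4 + 4 L$ ($X{\left(L \right)} = \left(1 + L\right) 4 = 4 + 4 L$)
$M = -69488$ ($M = \left(4 + 4 \left(-2\right)\right) \left(11800 - -5572\right) = \left(4 - 8\right) \left(11800 + 5572\right) = \left(-4\right) 17372 = -69488$)
$M - \left(244990 + p\right) = -69488 - 349253 = -418741$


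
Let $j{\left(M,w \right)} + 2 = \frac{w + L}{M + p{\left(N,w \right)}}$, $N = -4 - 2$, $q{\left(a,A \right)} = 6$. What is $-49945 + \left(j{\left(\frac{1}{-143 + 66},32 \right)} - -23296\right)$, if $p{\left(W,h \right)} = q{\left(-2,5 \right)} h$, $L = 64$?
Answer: $- \frac{393974341}{14783} \approx -26651.0$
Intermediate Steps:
$N = -6$
$p{\left(W,h \right)} = 6 h$
$j{\left(M,w \right)} = -2 + \frac{64 + w}{M + 6 w}$ ($j{\left(M,w \right)} = -2 + \frac{w + 64}{M + 6 w} = -2 + \frac{64 + w}{M + 6 w}$)
$-49945 + \left(j{\left(\frac{1}{-143 + 66},32 \right)} - -23296\right) = -49945 + \left(\frac{64 - 352 - \frac{2}{-143 + 66}}{\frac{1}{-143 + 66} + 6 \cdot 32} - -23296\right) = -49945 + \left(\frac{64 - 352 - \frac{2}{-77}}{\frac{1}{-77} + 192} + 23296\right) = -49945 + \left(\frac{64 - 352 - - \frac{2}{77}}{- \frac{1}{77} + 192} + 23296\right) = -49945 + \left(\frac{64 - 352 + \frac{2}{77}}{\frac{14783}{77}} + 23296\right) = -49945 + \left(\frac{77}{14783} \left(- \frac{22174}{77}\right) + 23296\right) = -49945 + \left(- \frac{22174}{14783} + 23296\right) = -49945 + \frac{344362594}{14783} = - \frac{393974341}{14783}$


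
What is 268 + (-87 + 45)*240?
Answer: -9812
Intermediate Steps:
268 + (-87 + 45)*240 = 268 - 42*240 = 268 - 10080 = -9812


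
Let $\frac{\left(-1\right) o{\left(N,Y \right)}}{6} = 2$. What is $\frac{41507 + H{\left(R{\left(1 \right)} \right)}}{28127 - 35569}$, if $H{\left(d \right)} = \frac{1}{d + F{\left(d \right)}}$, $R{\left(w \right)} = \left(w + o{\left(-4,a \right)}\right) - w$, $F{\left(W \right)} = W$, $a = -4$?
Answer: $- \frac{996167}{178608} \approx -5.5774$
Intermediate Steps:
$o{\left(N,Y \right)} = -12$ ($o{\left(N,Y \right)} = \left(-6\right) 2 = -12$)
$R{\left(w \right)} = -12$ ($R{\left(w \right)} = \left(w - 12\right) - w = \left(-12 + w\right) - w = -12$)
$H{\left(d \right)} = \frac{1}{2 d}$ ($H{\left(d \right)} = \frac{1}{d + d} = \frac{1}{2 d}$)
$\frac{41507 + H{\left(R{\left(1 \right)} \right)}}{28127 - 35569} = \frac{41507 + \frac{1}{2 \left(-12\right)}}{28127 - 35569} = \frac{41507 + \frac{1}{2} \left(- \frac{1}{12}\right)}{-7442} = \left(41507 - \frac{1}{24}\right) \left(- \frac{1}{7442}\right) = \frac{996167}{24} \left(- \frac{1}{7442}\right) = - \frac{996167}{178608}$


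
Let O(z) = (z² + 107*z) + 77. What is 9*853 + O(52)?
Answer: 16022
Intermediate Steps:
O(z) = 77 + z² + 107*z
9*853 + O(52) = 9*853 + (77 + 52² + 107*52) = 7677 + (77 + 2704 + 5564) = 7677 + 8345 = 16022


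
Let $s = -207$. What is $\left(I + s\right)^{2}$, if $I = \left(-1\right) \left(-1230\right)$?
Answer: $1046529$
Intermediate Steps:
$I = 1230$
$\left(I + s\right)^{2} = \left(1230 - 207\right)^{2} = 1023^{2} = 1046529$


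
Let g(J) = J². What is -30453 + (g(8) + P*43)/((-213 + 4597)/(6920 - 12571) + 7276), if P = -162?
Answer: -626015815739/20556146 ≈ -30454.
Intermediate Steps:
-30453 + (g(8) + P*43)/((-213 + 4597)/(6920 - 12571) + 7276) = -30453 + (8² - 162*43)/((-213 + 4597)/(6920 - 12571) + 7276) = -30453 + (64 - 6966)/(4384/(-5651) + 7276) = -30453 - 6902/(4384*(-1/5651) + 7276) = -30453 - 6902/(-4384/5651 + 7276) = -30453 - 6902/41112292/5651 = -30453 - 6902*5651/41112292 = -30453 - 19501601/20556146 = -626015815739/20556146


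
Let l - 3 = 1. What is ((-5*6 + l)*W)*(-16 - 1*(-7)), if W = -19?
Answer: -4446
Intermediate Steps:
l = 4 (l = 3 + 1 = 4)
((-5*6 + l)*W)*(-16 - 1*(-7)) = ((-5*6 + 4)*(-19))*(-16 - 1*(-7)) = ((-30 + 4)*(-19))*(-16 + 7) = -26*(-19)*(-9) = 494*(-9) = -4446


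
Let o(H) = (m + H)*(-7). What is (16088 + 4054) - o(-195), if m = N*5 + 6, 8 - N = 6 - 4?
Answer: 19029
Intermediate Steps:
N = 6 (N = 8 - (6 - 4) = 8 - 1*2 = 8 - 2 = 6)
m = 36 (m = 6*5 + 6 = 30 + 6 = 36)
o(H) = -252 - 7*H (o(H) = (36 + H)*(-7) = -252 - 7*H)
(16088 + 4054) - o(-195) = (16088 + 4054) - (-252 - 7*(-195)) = 20142 - (-252 + 1365) = 20142 - 1*1113 = 20142 - 1113 = 19029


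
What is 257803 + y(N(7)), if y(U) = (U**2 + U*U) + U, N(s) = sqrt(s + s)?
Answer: 257831 + sqrt(14) ≈ 2.5783e+5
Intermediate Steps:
N(s) = sqrt(2)*sqrt(s) (N(s) = sqrt(2*s) = sqrt(2)*sqrt(s))
y(U) = U + 2*U**2 (y(U) = (U**2 + U**2) + U = 2*U**2 + U = U + 2*U**2)
257803 + y(N(7)) = 257803 + (sqrt(2)*sqrt(7))*(1 + 2*(sqrt(2)*sqrt(7))) = 257803 + sqrt(14)*(1 + 2*sqrt(14))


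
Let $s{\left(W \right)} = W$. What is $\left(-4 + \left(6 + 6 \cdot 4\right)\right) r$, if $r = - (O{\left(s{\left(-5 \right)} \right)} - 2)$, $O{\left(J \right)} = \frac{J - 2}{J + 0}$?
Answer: $\frac{78}{5} \approx 15.6$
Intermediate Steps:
$O{\left(J \right)} = \frac{-2 + J}{J}$
$r = \frac{3}{5}$ ($r = - (\frac{-2 - 5}{-5} - 2) = - (\left(- \frac{1}{5}\right) \left(-7\right) - 2) = - (\frac{7}{5} - 2) = \left(-1\right) \left(- \frac{3}{5}\right) = \frac{3}{5} \approx 0.6$)
$\left(-4 + \left(6 + 6 \cdot 4\right)\right) r = \left(-4 + \left(6 + 6 \cdot 4\right)\right) \frac{3}{5} = \left(-4 + \left(6 + 24\right)\right) \frac{3}{5} = \left(-4 + 30\right) \frac{3}{5} = 26 \cdot \frac{3}{5} = \frac{78}{5}$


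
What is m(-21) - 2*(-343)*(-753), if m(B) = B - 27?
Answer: -516606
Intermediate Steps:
m(B) = -27 + B
m(-21) - 2*(-343)*(-753) = (-27 - 21) - 2*(-343)*(-753) = -48 + 686*(-753) = -48 - 516558 = -516606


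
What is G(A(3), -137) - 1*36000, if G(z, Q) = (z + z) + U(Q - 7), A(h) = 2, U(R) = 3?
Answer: -35993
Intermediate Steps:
G(z, Q) = 3 + 2*z (G(z, Q) = (z + z) + 3 = 2*z + 3 = 3 + 2*z)
G(A(3), -137) - 1*36000 = (3 + 2*2) - 1*36000 = (3 + 4) - 36000 = 7 - 36000 = -35993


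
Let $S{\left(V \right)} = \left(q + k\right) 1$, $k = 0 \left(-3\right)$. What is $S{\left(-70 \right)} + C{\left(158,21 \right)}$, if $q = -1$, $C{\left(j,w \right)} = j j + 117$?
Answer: $25080$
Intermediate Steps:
$k = 0$
$C{\left(j,w \right)} = 117 + j^{2}$ ($C{\left(j,w \right)} = j^{2} + 117 = 117 + j^{2}$)
$S{\left(V \right)} = -1$ ($S{\left(V \right)} = \left(-1 + 0\right) 1 = \left(-1\right) 1 = -1$)
$S{\left(-70 \right)} + C{\left(158,21 \right)} = -1 + \left(117 + 158^{2}\right) = -1 + \left(117 + 24964\right) = -1 + 25081 = 25080$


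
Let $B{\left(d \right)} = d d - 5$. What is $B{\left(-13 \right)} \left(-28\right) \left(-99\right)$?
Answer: $454608$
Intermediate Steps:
$B{\left(d \right)} = -5 + d^{2}$ ($B{\left(d \right)} = d^{2} - 5 = -5 + d^{2}$)
$B{\left(-13 \right)} \left(-28\right) \left(-99\right) = \left(-5 + \left(-13\right)^{2}\right) \left(-28\right) \left(-99\right) = \left(-5 + 169\right) \left(-28\right) \left(-99\right) = 164 \left(-28\right) \left(-99\right) = \left(-4592\right) \left(-99\right) = 454608$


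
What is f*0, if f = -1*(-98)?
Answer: 0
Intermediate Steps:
f = 98
f*0 = 98*0 = 0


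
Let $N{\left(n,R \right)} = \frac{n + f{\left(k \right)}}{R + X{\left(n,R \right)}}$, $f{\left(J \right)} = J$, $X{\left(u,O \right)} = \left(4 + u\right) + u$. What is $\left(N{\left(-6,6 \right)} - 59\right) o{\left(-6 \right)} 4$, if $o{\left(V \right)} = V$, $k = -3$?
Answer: $1308$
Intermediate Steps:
$X{\left(u,O \right)} = 4 + 2 u$
$N{\left(n,R \right)} = \frac{-3 + n}{4 + R + 2 n}$ ($N{\left(n,R \right)} = \frac{n - 3}{R + \left(4 + 2 n\right)} = \frac{-3 + n}{4 + R + 2 n}$)
$\left(N{\left(-6,6 \right)} - 59\right) o{\left(-6 \right)} 4 = \left(\frac{-3 - 6}{4 + 6 + 2 \left(-6\right)} - 59\right) \left(\left(-6\right) 4\right) = \left(\frac{1}{4 + 6 - 12} \left(-9\right) - 59\right) \left(-24\right) = \left(\frac{1}{-2} \left(-9\right) - 59\right) \left(-24\right) = \left(\left(- \frac{1}{2}\right) \left(-9\right) - 59\right) \left(-24\right) = \left(\frac{9}{2} - 59\right) \left(-24\right) = \left(- \frac{109}{2}\right) \left(-24\right) = 1308$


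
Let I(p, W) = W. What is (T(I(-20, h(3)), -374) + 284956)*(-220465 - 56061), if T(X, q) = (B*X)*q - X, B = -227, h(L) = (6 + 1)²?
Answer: -1229132906134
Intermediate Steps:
h(L) = 49 (h(L) = 7² = 49)
T(X, q) = -X - 227*X*q (T(X, q) = (-227*X)*q - X = -227*X*q - X = -X - 227*X*q)
(T(I(-20, h(3)), -374) + 284956)*(-220465 - 56061) = (-1*49*(1 + 227*(-374)) + 284956)*(-220465 - 56061) = (-1*49*(1 - 84898) + 284956)*(-276526) = (-1*49*(-84897) + 284956)*(-276526) = (4159953 + 284956)*(-276526) = 4444909*(-276526) = -1229132906134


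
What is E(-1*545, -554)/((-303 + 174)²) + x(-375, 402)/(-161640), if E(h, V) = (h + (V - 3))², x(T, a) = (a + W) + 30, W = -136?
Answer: 908756189/12453015 ≈ 72.975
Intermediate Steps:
x(T, a) = -106 + a (x(T, a) = (a - 136) + 30 = (-136 + a) + 30 = -106 + a)
E(h, V) = (-3 + V + h)² (E(h, V) = (h + (-3 + V))² = (-3 + V + h)²)
E(-1*545, -554)/((-303 + 174)²) + x(-375, 402)/(-161640) = (-3 - 554 - 1*545)²/((-303 + 174)²) + (-106 + 402)/(-161640) = (-3 - 554 - 545)²/((-129)²) + 296*(-1/161640) = (-1102)²/16641 - 37/20205 = 1214404*(1/16641) - 37/20205 = 1214404/16641 - 37/20205 = 908756189/12453015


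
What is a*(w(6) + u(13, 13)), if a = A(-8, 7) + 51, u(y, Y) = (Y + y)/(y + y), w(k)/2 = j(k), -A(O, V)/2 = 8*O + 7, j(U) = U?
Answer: 2145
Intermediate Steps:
A(O, V) = -14 - 16*O (A(O, V) = -2*(8*O + 7) = -2*(7 + 8*O) = -14 - 16*O)
w(k) = 2*k
u(y, Y) = (Y + y)/(2*y) (u(y, Y) = (Y + y)/((2*y)) = (Y + y)*(1/(2*y)) = (Y + y)/(2*y))
a = 165 (a = (-14 - 16*(-8)) + 51 = (-14 + 128) + 51 = 114 + 51 = 165)
a*(w(6) + u(13, 13)) = 165*(2*6 + (½)*(13 + 13)/13) = 165*(12 + (½)*(1/13)*26) = 165*(12 + 1) = 165*13 = 2145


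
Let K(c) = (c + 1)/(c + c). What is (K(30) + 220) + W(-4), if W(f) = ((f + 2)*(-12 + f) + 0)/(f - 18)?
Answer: 144581/660 ≈ 219.06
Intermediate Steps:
W(f) = (-12 + f)*(2 + f)/(-18 + f) (W(f) = ((2 + f)*(-12 + f) + 0)/(-18 + f) = ((-12 + f)*(2 + f) + 0)/(-18 + f) = ((-12 + f)*(2 + f))/(-18 + f) = (-12 + f)*(2 + f)/(-18 + f))
K(c) = (1 + c)/(2*c) (K(c) = (1 + c)/((2*c)) = (1 + c)*(1/(2*c)) = (1 + c)/(2*c))
(K(30) + 220) + W(-4) = ((1/2)*(1 + 30)/30 + 220) + (-24 + (-4)**2 - 10*(-4))/(-18 - 4) = ((1/2)*(1/30)*31 + 220) + (-24 + 16 + 40)/(-22) = (31/60 + 220) - 1/22*32 = 13231/60 - 16/11 = 144581/660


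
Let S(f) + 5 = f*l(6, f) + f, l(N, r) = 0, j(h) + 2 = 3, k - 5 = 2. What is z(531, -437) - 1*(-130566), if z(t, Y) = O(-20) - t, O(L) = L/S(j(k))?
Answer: 130040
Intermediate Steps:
k = 7 (k = 5 + 2 = 7)
j(h) = 1 (j(h) = -2 + 3 = 1)
S(f) = -5 + f (S(f) = -5 + (f*0 + f) = -5 + (0 + f) = -5 + f)
O(L) = -L/4 (O(L) = L/(-5 + 1) = L/(-4) = L*(-1/4) = -L/4)
z(t, Y) = 5 - t (z(t, Y) = -1/4*(-20) - t = 5 - t)
z(531, -437) - 1*(-130566) = (5 - 1*531) - 1*(-130566) = (5 - 531) + 130566 = -526 + 130566 = 130040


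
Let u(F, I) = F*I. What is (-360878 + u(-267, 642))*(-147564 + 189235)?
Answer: -22181139932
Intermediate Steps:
(-360878 + u(-267, 642))*(-147564 + 189235) = (-360878 - 267*642)*(-147564 + 189235) = (-360878 - 171414)*41671 = -532292*41671 = -22181139932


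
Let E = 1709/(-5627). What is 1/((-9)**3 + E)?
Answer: -5627/4103792 ≈ -0.0013712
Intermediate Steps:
E = -1709/5627 (E = 1709*(-1/5627) = -1709/5627 ≈ -0.30371)
1/((-9)**3 + E) = 1/((-9)**3 - 1709/5627) = 1/(-729 - 1709/5627) = 1/(-4103792/5627) = -5627/4103792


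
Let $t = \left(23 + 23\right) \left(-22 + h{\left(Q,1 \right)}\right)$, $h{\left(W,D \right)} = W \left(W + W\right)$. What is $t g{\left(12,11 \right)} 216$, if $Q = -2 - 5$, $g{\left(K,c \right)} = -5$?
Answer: $-3775680$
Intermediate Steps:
$Q = -7$
$h{\left(W,D \right)} = 2 W^{2}$ ($h{\left(W,D \right)} = W 2 W = 2 W^{2}$)
$t = 3496$ ($t = \left(23 + 23\right) \left(-22 + 2 \left(-7\right)^{2}\right) = 46 \left(-22 + 2 \cdot 49\right) = 46 \left(-22 + 98\right) = 46 \cdot 76 = 3496$)
$t g{\left(12,11 \right)} 216 = 3496 \left(-5\right) 216 = \left(-17480\right) 216 = -3775680$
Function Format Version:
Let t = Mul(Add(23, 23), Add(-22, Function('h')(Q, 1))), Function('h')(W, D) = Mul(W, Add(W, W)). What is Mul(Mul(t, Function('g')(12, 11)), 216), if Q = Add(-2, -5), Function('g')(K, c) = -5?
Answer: -3775680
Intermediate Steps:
Q = -7
Function('h')(W, D) = Mul(2, Pow(W, 2)) (Function('h')(W, D) = Mul(W, Mul(2, W)) = Mul(2, Pow(W, 2)))
t = 3496 (t = Mul(Add(23, 23), Add(-22, Mul(2, Pow(-7, 2)))) = Mul(46, Add(-22, Mul(2, 49))) = Mul(46, Add(-22, 98)) = Mul(46, 76) = 3496)
Mul(Mul(t, Function('g')(12, 11)), 216) = Mul(Mul(3496, -5), 216) = Mul(-17480, 216) = -3775680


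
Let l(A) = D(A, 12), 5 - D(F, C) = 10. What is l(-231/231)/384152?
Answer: -5/384152 ≈ -1.3016e-5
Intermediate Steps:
D(F, C) = -5 (D(F, C) = 5 - 1*10 = 5 - 10 = -5)
l(A) = -5
l(-231/231)/384152 = -5/384152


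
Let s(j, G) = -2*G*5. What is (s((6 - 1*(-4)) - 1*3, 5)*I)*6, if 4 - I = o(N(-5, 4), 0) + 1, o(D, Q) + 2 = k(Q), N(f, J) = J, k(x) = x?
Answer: -1500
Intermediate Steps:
o(D, Q) = -2 + Q
I = 5 (I = 4 - ((-2 + 0) + 1) = 4 - (-2 + 1) = 4 - 1*(-1) = 4 + 1 = 5)
s(j, G) = -10*G
(s((6 - 1*(-4)) - 1*3, 5)*I)*6 = (-10*5*5)*6 = -50*5*6 = -250*6 = -1500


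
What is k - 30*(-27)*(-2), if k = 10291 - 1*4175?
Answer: 4496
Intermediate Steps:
k = 6116 (k = 10291 - 4175 = 6116)
k - 30*(-27)*(-2) = 6116 - 30*(-27)*(-2) = 6116 - (-810)*(-2) = 6116 - 1*1620 = 6116 - 1620 = 4496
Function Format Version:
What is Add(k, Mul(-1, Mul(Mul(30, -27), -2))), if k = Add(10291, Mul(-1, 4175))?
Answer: 4496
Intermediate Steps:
k = 6116 (k = Add(10291, -4175) = 6116)
Add(k, Mul(-1, Mul(Mul(30, -27), -2))) = Add(6116, Mul(-1, Mul(Mul(30, -27), -2))) = Add(6116, Mul(-1, Mul(-810, -2))) = Add(6116, Mul(-1, 1620)) = Add(6116, -1620) = 4496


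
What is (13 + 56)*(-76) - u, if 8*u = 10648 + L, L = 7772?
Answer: -15093/2 ≈ -7546.5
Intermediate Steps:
u = 4605/2 (u = (10648 + 7772)/8 = (1/8)*18420 = 4605/2 ≈ 2302.5)
(13 + 56)*(-76) - u = (13 + 56)*(-76) - 1*4605/2 = 69*(-76) - 4605/2 = -5244 - 4605/2 = -15093/2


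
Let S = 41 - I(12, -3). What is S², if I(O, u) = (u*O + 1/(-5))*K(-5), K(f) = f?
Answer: 19600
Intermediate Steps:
I(O, u) = 1 - 5*O*u (I(O, u) = (u*O + 1/(-5))*(-5) = (O*u - ⅕)*(-5) = (-⅕ + O*u)*(-5) = 1 - 5*O*u)
S = -140 (S = 41 - (1 - 5*12*(-3)) = 41 - (1 + 180) = 41 - 1*181 = 41 - 181 = -140)
S² = (-140)² = 19600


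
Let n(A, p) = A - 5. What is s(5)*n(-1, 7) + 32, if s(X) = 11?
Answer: -34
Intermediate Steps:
n(A, p) = -5 + A
s(5)*n(-1, 7) + 32 = 11*(-5 - 1) + 32 = 11*(-6) + 32 = -66 + 32 = -34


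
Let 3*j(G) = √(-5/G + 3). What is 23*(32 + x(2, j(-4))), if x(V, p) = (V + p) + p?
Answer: 782 + 23*√17/3 ≈ 813.61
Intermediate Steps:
j(G) = √(3 - 5/G)/3 (j(G) = √(-5/G + 3)/3 = √(3 - 5/G)/3)
x(V, p) = V + 2*p
23*(32 + x(2, j(-4))) = 23*(32 + (2 + 2*(√(3 - 5/(-4))/3))) = 23*(32 + (2 + 2*(√(3 - 5*(-¼))/3))) = 23*(32 + (2 + 2*(√(3 + 5/4)/3))) = 23*(32 + (2 + 2*(√(17/4)/3))) = 23*(32 + (2 + 2*((√17/2)/3))) = 23*(32 + (2 + 2*(√17/6))) = 23*(32 + (2 + √17/3)) = 23*(34 + √17/3) = 782 + 23*√17/3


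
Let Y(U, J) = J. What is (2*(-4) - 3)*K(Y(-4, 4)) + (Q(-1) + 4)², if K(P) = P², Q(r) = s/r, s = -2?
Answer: -140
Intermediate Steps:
Q(r) = -2/r
(2*(-4) - 3)*K(Y(-4, 4)) + (Q(-1) + 4)² = (2*(-4) - 3)*4² + (-2/(-1) + 4)² = (-8 - 3)*16 + (-2*(-1) + 4)² = -11*16 + (2 + 4)² = -176 + 6² = -176 + 36 = -140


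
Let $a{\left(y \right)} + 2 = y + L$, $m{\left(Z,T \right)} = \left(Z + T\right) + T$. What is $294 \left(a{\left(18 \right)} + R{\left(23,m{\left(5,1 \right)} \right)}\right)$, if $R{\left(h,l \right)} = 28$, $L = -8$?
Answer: $10584$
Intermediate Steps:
$m{\left(Z,T \right)} = Z + 2 T$ ($m{\left(Z,T \right)} = \left(T + Z\right) + T = Z + 2 T$)
$a{\left(y \right)} = -10 + y$ ($a{\left(y \right)} = -2 + \left(y - 8\right) = -2 + \left(-8 + y\right) = -10 + y$)
$294 \left(a{\left(18 \right)} + R{\left(23,m{\left(5,1 \right)} \right)}\right) = 294 \left(\left(-10 + 18\right) + 28\right) = 294 \left(8 + 28\right) = 294 \cdot 36 = 10584$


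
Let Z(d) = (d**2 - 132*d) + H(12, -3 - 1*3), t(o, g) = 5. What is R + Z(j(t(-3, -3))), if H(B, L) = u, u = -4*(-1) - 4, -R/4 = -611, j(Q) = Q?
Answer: 1809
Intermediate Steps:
R = 2444 (R = -4*(-611) = 2444)
u = 0 (u = 4 - 4 = 0)
H(B, L) = 0
Z(d) = d**2 - 132*d (Z(d) = (d**2 - 132*d) + 0 = d**2 - 132*d)
R + Z(j(t(-3, -3))) = 2444 + 5*(-132 + 5) = 2444 + 5*(-127) = 2444 - 635 = 1809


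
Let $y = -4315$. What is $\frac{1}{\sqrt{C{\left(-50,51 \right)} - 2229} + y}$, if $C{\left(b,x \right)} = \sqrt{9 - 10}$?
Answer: $- \frac{1}{4315 - \sqrt{-2229 + i}} \approx -0.00023172 - 2.5354 \cdot 10^{-6} i$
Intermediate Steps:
$C{\left(b,x \right)} = i$ ($C{\left(b,x \right)} = \sqrt{-1} = i$)
$\frac{1}{\sqrt{C{\left(-50,51 \right)} - 2229} + y} = \frac{1}{\sqrt{i - 2229} - 4315} = \frac{1}{\sqrt{-2229 + i} - 4315} = \frac{1}{-4315 + \sqrt{-2229 + i}}$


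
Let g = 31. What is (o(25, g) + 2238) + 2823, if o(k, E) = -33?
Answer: 5028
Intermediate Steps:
(o(25, g) + 2238) + 2823 = (-33 + 2238) + 2823 = 2205 + 2823 = 5028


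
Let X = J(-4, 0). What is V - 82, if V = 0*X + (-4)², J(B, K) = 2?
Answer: -66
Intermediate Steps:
X = 2
V = 16 (V = 0*2 + (-4)² = 0 + 16 = 16)
V - 82 = 16 - 82 = -66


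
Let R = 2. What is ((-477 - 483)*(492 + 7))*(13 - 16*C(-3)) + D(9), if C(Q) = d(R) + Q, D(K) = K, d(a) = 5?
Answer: 9101769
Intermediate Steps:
C(Q) = 5 + Q
((-477 - 483)*(492 + 7))*(13 - 16*C(-3)) + D(9) = ((-477 - 483)*(492 + 7))*(13 - 16*(5 - 3)) + 9 = (-960*499)*(13 - 16*2) + 9 = -479040*(13 - 32) + 9 = -479040*(-19) + 9 = 9101760 + 9 = 9101769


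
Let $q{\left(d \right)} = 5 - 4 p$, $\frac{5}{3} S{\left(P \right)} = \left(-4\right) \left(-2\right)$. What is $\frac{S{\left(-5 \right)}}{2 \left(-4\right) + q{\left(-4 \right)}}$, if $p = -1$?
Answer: $\frac{24}{5} \approx 4.8$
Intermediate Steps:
$S{\left(P \right)} = \frac{24}{5}$ ($S{\left(P \right)} = \frac{3 \left(\left(-4\right) \left(-2\right)\right)}{5} = \frac{3}{5} \cdot 8 = \frac{24}{5}$)
$q{\left(d \right)} = 9$ ($q{\left(d \right)} = 5 - -4 = 5 + 4 = 9$)
$\frac{S{\left(-5 \right)}}{2 \left(-4\right) + q{\left(-4 \right)}} = \frac{1}{2 \left(-4\right) + 9} \cdot \frac{24}{5} = \frac{1}{-8 + 9} \cdot \frac{24}{5} = 1^{-1} \cdot \frac{24}{5} = 1 \cdot \frac{24}{5} = \frac{24}{5}$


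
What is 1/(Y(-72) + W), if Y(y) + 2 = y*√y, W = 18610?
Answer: 1163/21664432 + 27*I*√2/21664432 ≈ 5.3682e-5 + 1.7625e-6*I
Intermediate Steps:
Y(y) = -2 + y^(3/2) (Y(y) = -2 + y*√y = -2 + y^(3/2))
1/(Y(-72) + W) = 1/((-2 + (-72)^(3/2)) + 18610) = 1/((-2 - 432*I*√2) + 18610) = 1/(18608 - 432*I*√2)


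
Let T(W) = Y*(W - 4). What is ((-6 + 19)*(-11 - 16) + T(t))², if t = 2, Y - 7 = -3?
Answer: 128881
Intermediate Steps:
Y = 4 (Y = 7 - 3 = 4)
T(W) = -16 + 4*W (T(W) = 4*(W - 4) = 4*(-4 + W) = -16 + 4*W)
((-6 + 19)*(-11 - 16) + T(t))² = ((-6 + 19)*(-11 - 16) + (-16 + 4*2))² = (13*(-27) + (-16 + 8))² = (-351 - 8)² = (-359)² = 128881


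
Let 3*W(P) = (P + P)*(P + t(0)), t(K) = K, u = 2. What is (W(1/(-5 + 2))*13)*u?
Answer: 52/27 ≈ 1.9259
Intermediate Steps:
W(P) = 2*P²/3 (W(P) = ((P + P)*(P + 0))/3 = ((2*P)*P)/3 = (2*P²)/3 = 2*P²/3)
(W(1/(-5 + 2))*13)*u = ((2*(1/(-5 + 2))²/3)*13)*2 = ((2*(1/(-3))²/3)*13)*2 = ((2*(-⅓)²/3)*13)*2 = (((⅔)*(⅑))*13)*2 = ((2/27)*13)*2 = (26/27)*2 = 52/27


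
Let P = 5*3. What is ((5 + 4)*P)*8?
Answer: 1080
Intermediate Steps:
P = 15
((5 + 4)*P)*8 = ((5 + 4)*15)*8 = (9*15)*8 = 135*8 = 1080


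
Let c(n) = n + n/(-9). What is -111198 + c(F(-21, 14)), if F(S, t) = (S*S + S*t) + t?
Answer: -999494/9 ≈ -1.1105e+5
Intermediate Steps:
F(S, t) = t + S² + S*t (F(S, t) = (S² + S*t) + t = t + S² + S*t)
c(n) = 8*n/9 (c(n) = n - n/9 = 8*n/9)
-111198 + c(F(-21, 14)) = -111198 + 8*(14 + (-21)² - 21*14)/9 = -111198 + 8*(14 + 441 - 294)/9 = -111198 + (8/9)*161 = -111198 + 1288/9 = -999494/9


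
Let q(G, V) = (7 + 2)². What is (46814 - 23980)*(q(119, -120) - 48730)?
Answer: -1110851266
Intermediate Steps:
q(G, V) = 81 (q(G, V) = 9² = 81)
(46814 - 23980)*(q(119, -120) - 48730) = (46814 - 23980)*(81 - 48730) = 22834*(-48649) = -1110851266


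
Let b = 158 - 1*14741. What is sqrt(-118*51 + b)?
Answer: 3*I*sqrt(2289) ≈ 143.53*I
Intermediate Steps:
b = -14583 (b = 158 - 14741 = -14583)
sqrt(-118*51 + b) = sqrt(-118*51 - 14583) = sqrt(-6018 - 14583) = sqrt(-20601) = 3*I*sqrt(2289)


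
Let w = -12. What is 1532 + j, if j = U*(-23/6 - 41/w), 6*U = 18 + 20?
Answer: 55057/36 ≈ 1529.4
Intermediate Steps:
U = 19/3 (U = (18 + 20)/6 = (⅙)*38 = 19/3 ≈ 6.3333)
j = -95/36 (j = 19*(-23/6 - 41/(-12))/3 = 19*(-23*⅙ - 41*(-1/12))/3 = 19*(-23/6 + 41/12)/3 = (19/3)*(-5/12) = -95/36 ≈ -2.6389)
1532 + j = 1532 - 95/36 = 55057/36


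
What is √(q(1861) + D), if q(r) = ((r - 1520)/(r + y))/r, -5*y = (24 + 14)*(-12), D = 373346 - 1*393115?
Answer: 6*I*√181202243470444609/18165221 ≈ 140.6*I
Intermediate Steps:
D = -19769 (D = 373346 - 393115 = -19769)
y = 456/5 (y = -(24 + 14)*(-12)/5 = -38*(-12)/5 = -⅕*(-456) = 456/5 ≈ 91.200)
q(r) = (-1520 + r)/(r*(456/5 + r)) (q(r) = ((r - 1520)/(r + 456/5))/r = ((-1520 + r)/(456/5 + r))/r = (-1520 + r)/(r*(456/5 + r)))
√(q(1861) + D) = √(5*(-1520 + 1861)/(1861*(456 + 5*1861)) - 19769) = √(5*(1/1861)*341/(456 + 9305) - 19769) = √(5*(1/1861)*341/9761 - 19769) = √(5*(1/1861)*(1/9761)*341 - 19769) = √(1705/18165221 - 19769) = √(-359108252244/18165221) = 6*I*√181202243470444609/18165221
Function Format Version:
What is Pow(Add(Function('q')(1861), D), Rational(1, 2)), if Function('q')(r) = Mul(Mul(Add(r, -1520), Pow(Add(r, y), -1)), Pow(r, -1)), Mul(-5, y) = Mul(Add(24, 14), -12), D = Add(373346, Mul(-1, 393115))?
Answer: Mul(Rational(6, 18165221), I, Pow(181202243470444609, Rational(1, 2))) ≈ Mul(140.60, I)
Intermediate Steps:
D = -19769 (D = Add(373346, -393115) = -19769)
y = Rational(456, 5) (y = Mul(Rational(-1, 5), Mul(Add(24, 14), -12)) = Mul(Rational(-1, 5), Mul(38, -12)) = Mul(Rational(-1, 5), -456) = Rational(456, 5) ≈ 91.200)
Function('q')(r) = Mul(Pow(r, -1), Pow(Add(Rational(456, 5), r), -1), Add(-1520, r)) (Function('q')(r) = Mul(Mul(Add(r, -1520), Pow(Add(r, Rational(456, 5)), -1)), Pow(r, -1)) = Mul(Mul(Add(-1520, r), Pow(Add(Rational(456, 5), r), -1)), Pow(r, -1)) = Mul(Mul(Pow(Add(Rational(456, 5), r), -1), Add(-1520, r)), Pow(r, -1)) = Mul(Pow(r, -1), Pow(Add(Rational(456, 5), r), -1), Add(-1520, r)))
Pow(Add(Function('q')(1861), D), Rational(1, 2)) = Pow(Add(Mul(5, Pow(1861, -1), Pow(Add(456, Mul(5, 1861)), -1), Add(-1520, 1861)), -19769), Rational(1, 2)) = Pow(Add(Mul(5, Rational(1, 1861), Pow(Add(456, 9305), -1), 341), -19769), Rational(1, 2)) = Pow(Add(Mul(5, Rational(1, 1861), Pow(9761, -1), 341), -19769), Rational(1, 2)) = Pow(Add(Mul(5, Rational(1, 1861), Rational(1, 9761), 341), -19769), Rational(1, 2)) = Pow(Add(Rational(1705, 18165221), -19769), Rational(1, 2)) = Pow(Rational(-359108252244, 18165221), Rational(1, 2)) = Mul(Rational(6, 18165221), I, Pow(181202243470444609, Rational(1, 2)))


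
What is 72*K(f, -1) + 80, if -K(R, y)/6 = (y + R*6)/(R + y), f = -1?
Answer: -1432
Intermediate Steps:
K(R, y) = -6*(y + 6*R)/(R + y) (K(R, y) = -6*(y + R*6)/(R + y) = -6*(y + 6*R)/(R + y))
72*K(f, -1) + 80 = 72*(6*(-1*(-1) - 6*(-1))/(-1 - 1)) + 80 = 72*(6*(1 + 6)/(-2)) + 80 = 72*(6*(-1/2)*7) + 80 = 72*(-21) + 80 = -1512 + 80 = -1432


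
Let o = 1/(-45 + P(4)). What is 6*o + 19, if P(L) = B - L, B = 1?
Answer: 151/8 ≈ 18.875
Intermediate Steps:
P(L) = 1 - L
o = -1/48 (o = 1/(-45 + (1 - 1*4)) = 1/(-45 + (1 - 4)) = 1/(-45 - 3) = 1/(-48) = -1/48 ≈ -0.020833)
6*o + 19 = 6*(-1/48) + 19 = -⅛ + 19 = 151/8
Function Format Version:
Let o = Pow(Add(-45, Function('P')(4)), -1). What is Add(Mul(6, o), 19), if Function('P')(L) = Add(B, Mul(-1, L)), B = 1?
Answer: Rational(151, 8) ≈ 18.875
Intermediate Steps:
Function('P')(L) = Add(1, Mul(-1, L))
o = Rational(-1, 48) (o = Pow(Add(-45, Add(1, Mul(-1, 4))), -1) = Pow(Add(-45, Add(1, -4)), -1) = Pow(Add(-45, -3), -1) = Pow(-48, -1) = Rational(-1, 48) ≈ -0.020833)
Add(Mul(6, o), 19) = Add(Mul(6, Rational(-1, 48)), 19) = Add(Rational(-1, 8), 19) = Rational(151, 8)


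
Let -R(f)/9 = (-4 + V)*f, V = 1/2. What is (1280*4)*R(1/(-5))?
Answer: -32256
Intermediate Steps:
V = ½ ≈ 0.50000
R(f) = 63*f/2 (R(f) = -9*(-4 + ½)*f = -(-63)*f/2 = 63*f/2)
(1280*4)*R(1/(-5)) = (1280*4)*((63/2)/(-5)) = 5120*((63/2)*(-⅕)) = 5120*(-63/10) = -32256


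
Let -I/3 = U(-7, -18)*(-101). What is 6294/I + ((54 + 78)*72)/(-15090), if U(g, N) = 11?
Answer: 3516646/2794165 ≈ 1.2586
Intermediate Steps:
I = 3333 (I = -33*(-101) = -3*(-1111) = 3333)
6294/I + ((54 + 78)*72)/(-15090) = 6294/3333 + ((54 + 78)*72)/(-15090) = 6294*(1/3333) + (132*72)*(-1/15090) = 2098/1111 + 9504*(-1/15090) = 2098/1111 - 1584/2515 = 3516646/2794165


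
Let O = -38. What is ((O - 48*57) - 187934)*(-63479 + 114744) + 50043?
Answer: -9776595577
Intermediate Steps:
((O - 48*57) - 187934)*(-63479 + 114744) + 50043 = ((-38 - 48*57) - 187934)*(-63479 + 114744) + 50043 = ((-38 - 2736) - 187934)*51265 + 50043 = (-2774 - 187934)*51265 + 50043 = -190708*51265 + 50043 = -9776645620 + 50043 = -9776595577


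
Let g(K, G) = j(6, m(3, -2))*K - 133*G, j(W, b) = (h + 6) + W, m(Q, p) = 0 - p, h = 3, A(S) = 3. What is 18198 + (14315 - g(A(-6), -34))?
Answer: 27946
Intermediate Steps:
m(Q, p) = -p
j(W, b) = 9 + W (j(W, b) = (3 + 6) + W = 9 + W)
g(K, G) = -133*G + 15*K (g(K, G) = (9 + 6)*K - 133*G = 15*K - 133*G = -133*G + 15*K)
18198 + (14315 - g(A(-6), -34)) = 18198 + (14315 - (-133*(-34) + 15*3)) = 18198 + (14315 - (4522 + 45)) = 18198 + (14315 - 1*4567) = 18198 + (14315 - 4567) = 18198 + 9748 = 27946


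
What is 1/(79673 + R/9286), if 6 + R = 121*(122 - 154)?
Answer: 4643/369919800 ≈ 1.2551e-5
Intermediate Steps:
R = -3878 (R = -6 + 121*(122 - 154) = -6 + 121*(-32) = -6 - 3872 = -3878)
1/(79673 + R/9286) = 1/(79673 - 3878/9286) = 1/(79673 - 3878*1/9286) = 1/(79673 - 1939/4643) = 1/(369919800/4643) = 4643/369919800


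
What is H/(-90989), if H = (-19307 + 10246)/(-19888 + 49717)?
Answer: 9061/2714110881 ≈ 3.3385e-6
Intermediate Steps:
H = -9061/29829 ≈ -0.30376
H/(-90989) = -9061/29829/(-90989) = -9061/29829*(-1/90989) = 9061/2714110881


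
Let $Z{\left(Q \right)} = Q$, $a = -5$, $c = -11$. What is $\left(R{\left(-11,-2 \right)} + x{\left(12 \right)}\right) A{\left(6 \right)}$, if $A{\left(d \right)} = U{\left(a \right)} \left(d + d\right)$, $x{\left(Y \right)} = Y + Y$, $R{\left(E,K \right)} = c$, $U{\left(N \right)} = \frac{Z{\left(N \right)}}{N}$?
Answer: $156$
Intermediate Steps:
$U{\left(N \right)} = 1$ ($U{\left(N \right)} = \frac{N}{N} = 1$)
$R{\left(E,K \right)} = -11$
$x{\left(Y \right)} = 2 Y$
$A{\left(d \right)} = 2 d$ ($A{\left(d \right)} = 1 \left(d + d\right) = 1 \cdot 2 d = 2 d$)
$\left(R{\left(-11,-2 \right)} + x{\left(12 \right)}\right) A{\left(6 \right)} = \left(-11 + 2 \cdot 12\right) 2 \cdot 6 = \left(-11 + 24\right) 12 = 13 \cdot 12 = 156$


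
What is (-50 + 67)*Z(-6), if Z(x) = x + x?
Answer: -204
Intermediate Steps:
Z(x) = 2*x
(-50 + 67)*Z(-6) = (-50 + 67)*(2*(-6)) = 17*(-12) = -204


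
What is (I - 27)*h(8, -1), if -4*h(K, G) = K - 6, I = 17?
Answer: 5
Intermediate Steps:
h(K, G) = 3/2 - K/4 (h(K, G) = -(K - 6)/4 = -(-6 + K)/4 = 3/2 - K/4)
(I - 27)*h(8, -1) = (17 - 27)*(3/2 - ¼*8) = -10*(3/2 - 2) = -10*(-½) = 5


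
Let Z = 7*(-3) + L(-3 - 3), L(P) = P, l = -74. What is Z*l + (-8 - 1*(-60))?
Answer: 2050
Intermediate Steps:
Z = -27 (Z = 7*(-3) + (-3 - 3) = -21 - 6 = -27)
Z*l + (-8 - 1*(-60)) = -27*(-74) + (-8 - 1*(-60)) = 1998 + (-8 + 60) = 1998 + 52 = 2050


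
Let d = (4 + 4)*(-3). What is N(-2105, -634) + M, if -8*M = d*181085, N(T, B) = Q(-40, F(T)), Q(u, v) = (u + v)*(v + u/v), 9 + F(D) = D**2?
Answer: 10874669308226709987/553877 ≈ 1.9634e+13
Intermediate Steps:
F(D) = -9 + D**2
N(T, B) = 320 + (-9 + T**2)**2 - 40*T**2 + 1600/(-9 + T**2) (N(T, B) = -40 + (-9 + T**2)**2 - 40*(-9 + T**2) + (-40)**2/(-9 + T**2) = -40 + (-9 + T**2)**2 + (360 - 40*T**2) + 1600/(-9 + T**2) = 320 + (-9 + T**2)**2 - 40*T**2 + 1600/(-9 + T**2))
d = -24 (d = 8*(-3) = -24)
M = 543255 (M = -(-3)*181085 = -1/8*(-4346040) = 543255)
N(-2105, -634) + M = (-2009 + (-2105)**6 - 67*(-2105)**4 + 923*(-2105)**2)/(-9 + (-2105)**2) + 543255 = (-2009 + 86998667531383140625 - 67*19633982550625 + 923*4431025)/(-9 + 4431025) + 543255 = (-2009 + 86998667531383140625 - 1315476830891875 + 4089836075)/4431016 + 543255 = (1/4431016)*86997352058642082816 + 543255 = 10874669007330260352/553877 + 543255 = 10874669308226709987/553877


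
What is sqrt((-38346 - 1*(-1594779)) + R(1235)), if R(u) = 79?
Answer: 4*sqrt(97282) ≈ 1247.6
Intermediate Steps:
sqrt((-38346 - 1*(-1594779)) + R(1235)) = sqrt((-38346 - 1*(-1594779)) + 79) = sqrt((-38346 + 1594779) + 79) = sqrt(1556433 + 79) = sqrt(1556512) = 4*sqrt(97282)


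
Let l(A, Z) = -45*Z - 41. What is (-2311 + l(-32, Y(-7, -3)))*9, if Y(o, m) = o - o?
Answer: -21168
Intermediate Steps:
Y(o, m) = 0
l(A, Z) = -41 - 45*Z
(-2311 + l(-32, Y(-7, -3)))*9 = (-2311 + (-41 - 45*0))*9 = (-2311 + (-41 + 0))*9 = (-2311 - 41)*9 = -2352*9 = -21168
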